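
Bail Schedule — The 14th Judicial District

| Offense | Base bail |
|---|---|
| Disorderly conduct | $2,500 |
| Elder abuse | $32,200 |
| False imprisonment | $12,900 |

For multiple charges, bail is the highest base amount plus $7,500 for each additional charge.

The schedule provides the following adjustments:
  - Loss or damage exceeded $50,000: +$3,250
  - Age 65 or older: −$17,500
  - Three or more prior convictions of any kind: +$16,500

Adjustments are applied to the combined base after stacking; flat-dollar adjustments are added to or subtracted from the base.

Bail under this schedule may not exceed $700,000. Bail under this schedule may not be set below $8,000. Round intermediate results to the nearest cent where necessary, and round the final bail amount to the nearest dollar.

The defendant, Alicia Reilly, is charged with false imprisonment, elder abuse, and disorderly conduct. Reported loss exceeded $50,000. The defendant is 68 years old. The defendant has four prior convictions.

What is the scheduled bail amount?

Base amounts from the schedule: false imprisonment $12,900; elder abuse $32,200; disorderly conduct $2,500.
Stacking rule: highest base plus $7,500 per additional charge. Highest is elder abuse at $32,200; 2 additional charges → +$15,000. Combined base = $47,200.
Loss or damage exceeded $50,000 (+$3,250 flat): $47,200 + $3,250 = $50,450.
Age 65 or older (−$17,500 flat): $50,450 − $17,500 = $32,950.
Three or more prior convictions of any kind (+$16,500 flat): $32,950 + $16,500 = $49,450.
$49,450 is within the $700,000 maximum.
$49,450 is at or above the $8,000 minimum.

$49,450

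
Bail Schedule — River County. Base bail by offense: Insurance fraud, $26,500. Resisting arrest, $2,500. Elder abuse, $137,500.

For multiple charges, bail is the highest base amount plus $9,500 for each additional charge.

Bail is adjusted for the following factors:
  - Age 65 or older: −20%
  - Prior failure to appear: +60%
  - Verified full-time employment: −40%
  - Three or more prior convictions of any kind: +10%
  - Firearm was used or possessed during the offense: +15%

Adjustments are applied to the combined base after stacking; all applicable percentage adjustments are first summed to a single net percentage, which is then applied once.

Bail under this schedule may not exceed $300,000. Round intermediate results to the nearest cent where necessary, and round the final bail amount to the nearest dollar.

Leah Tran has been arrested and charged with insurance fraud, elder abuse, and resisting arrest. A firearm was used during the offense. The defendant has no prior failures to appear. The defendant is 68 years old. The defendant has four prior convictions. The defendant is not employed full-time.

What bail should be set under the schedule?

Base amounts from the schedule: insurance fraud $26,500; elder abuse $137,500; resisting arrest $2,500.
Stacking rule: highest base plus $9,500 per additional charge. Highest is elder abuse at $137,500; 2 additional charges → +$19,000. Combined base = $156,500.
Net percentage adjustment: −20% +10% +15% = +5%. $156,500 × 1.05 = $164,325.
$164,325 is within the $300,000 maximum.

$164,325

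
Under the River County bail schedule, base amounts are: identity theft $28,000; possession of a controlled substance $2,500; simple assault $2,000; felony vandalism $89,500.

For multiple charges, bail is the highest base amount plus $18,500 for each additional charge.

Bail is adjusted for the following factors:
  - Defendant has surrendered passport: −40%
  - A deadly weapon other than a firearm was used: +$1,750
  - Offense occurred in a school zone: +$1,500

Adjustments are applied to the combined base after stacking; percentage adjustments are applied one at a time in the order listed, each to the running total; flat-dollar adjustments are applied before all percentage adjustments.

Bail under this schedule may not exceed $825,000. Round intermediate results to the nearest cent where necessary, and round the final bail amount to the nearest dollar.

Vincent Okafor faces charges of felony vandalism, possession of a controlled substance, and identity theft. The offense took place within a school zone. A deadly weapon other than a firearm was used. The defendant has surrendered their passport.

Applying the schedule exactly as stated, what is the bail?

$77,850

Base amounts from the schedule: felony vandalism $89,500; possession of a controlled substance $2,500; identity theft $28,000.
Stacking rule: highest base plus $18,500 per additional charge. Highest is felony vandalism at $89,500; 2 additional charges → +$37,000. Combined base = $126,500.
A deadly weapon other than a firearm was used (+$1,750 flat): $126,500 + $1,750 = $128,250.
Offense occurred in a school zone (+$1,500 flat): $128,250 + $1,500 = $129,750.
Defendant has surrendered passport (−40%): $129,750 × 0.6 = $77,850.
$77,850 is within the $825,000 maximum.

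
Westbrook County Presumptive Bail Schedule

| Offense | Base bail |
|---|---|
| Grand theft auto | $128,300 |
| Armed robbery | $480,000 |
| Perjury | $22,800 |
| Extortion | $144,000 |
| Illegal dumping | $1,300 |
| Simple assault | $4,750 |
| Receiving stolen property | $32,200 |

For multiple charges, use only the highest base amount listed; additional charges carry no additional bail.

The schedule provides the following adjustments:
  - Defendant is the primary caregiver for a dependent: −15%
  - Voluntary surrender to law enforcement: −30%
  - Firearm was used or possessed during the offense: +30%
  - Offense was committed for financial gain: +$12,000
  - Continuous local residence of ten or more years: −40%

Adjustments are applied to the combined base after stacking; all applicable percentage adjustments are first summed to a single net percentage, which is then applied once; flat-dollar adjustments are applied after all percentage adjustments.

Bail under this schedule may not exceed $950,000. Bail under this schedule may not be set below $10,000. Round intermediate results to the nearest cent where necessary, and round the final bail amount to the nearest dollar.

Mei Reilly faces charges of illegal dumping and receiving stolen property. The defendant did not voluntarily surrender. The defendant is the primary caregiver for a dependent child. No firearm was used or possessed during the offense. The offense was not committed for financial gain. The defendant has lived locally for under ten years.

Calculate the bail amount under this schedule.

$27,370

Base amounts from the schedule: illegal dumping $1,300; receiving stolen property $32,200.
Stacking rule: use the highest base only. Highest is receiving stolen property at $32,200. Combined base = $32,200.
Defendant is the primary caregiver for a dependent (−15%): $32,200 × 0.85 = $27,370.
$27,370 is within the $950,000 maximum.
$27,370 is at or above the $10,000 minimum.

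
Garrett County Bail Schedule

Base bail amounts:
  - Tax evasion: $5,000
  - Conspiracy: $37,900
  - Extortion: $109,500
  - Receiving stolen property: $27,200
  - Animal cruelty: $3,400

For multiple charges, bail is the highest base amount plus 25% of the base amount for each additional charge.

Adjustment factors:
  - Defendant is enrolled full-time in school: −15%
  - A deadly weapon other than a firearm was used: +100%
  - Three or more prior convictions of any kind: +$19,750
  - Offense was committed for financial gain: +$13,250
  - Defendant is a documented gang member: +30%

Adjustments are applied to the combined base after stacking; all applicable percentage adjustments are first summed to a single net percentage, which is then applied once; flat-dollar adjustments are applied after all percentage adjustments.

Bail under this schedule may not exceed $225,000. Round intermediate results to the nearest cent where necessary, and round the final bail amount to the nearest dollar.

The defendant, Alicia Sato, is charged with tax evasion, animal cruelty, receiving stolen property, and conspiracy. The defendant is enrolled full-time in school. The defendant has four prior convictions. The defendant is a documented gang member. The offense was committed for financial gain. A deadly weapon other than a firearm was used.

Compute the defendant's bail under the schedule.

Base amounts from the schedule: tax evasion $5,000; animal cruelty $3,400; receiving stolen property $27,200; conspiracy $37,900.
Stacking rule: highest base plus 25% of each additional charge. Highest is conspiracy at $37,900. Additional: $5,000 × 25% = $1,250; $3,400 × 25% = $850; $27,200 × 25% = $6,800. Combined base = $37,900 + $8,900 = $46,800.
Net percentage adjustment: −15% +100% +30% = +115%. $46,800 × 2.15 = $100,620.
Three or more prior convictions of any kind (+$19,750 flat): $100,620 + $19,750 = $120,370.
Offense was committed for financial gain (+$13,250 flat): $120,370 + $13,250 = $133,620.
$133,620 is within the $225,000 maximum.

$133,620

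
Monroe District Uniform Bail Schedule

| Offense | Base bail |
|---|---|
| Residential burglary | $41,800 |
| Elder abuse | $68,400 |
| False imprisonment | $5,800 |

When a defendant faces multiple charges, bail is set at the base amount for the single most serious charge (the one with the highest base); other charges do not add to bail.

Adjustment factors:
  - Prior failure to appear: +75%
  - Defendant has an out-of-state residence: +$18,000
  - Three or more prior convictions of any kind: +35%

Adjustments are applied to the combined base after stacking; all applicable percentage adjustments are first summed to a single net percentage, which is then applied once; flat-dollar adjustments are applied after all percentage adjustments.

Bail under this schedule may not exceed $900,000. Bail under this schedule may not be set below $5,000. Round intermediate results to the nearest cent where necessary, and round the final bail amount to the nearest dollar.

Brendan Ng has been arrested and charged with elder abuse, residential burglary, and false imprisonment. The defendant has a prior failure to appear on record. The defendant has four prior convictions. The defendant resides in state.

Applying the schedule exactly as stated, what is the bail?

$143,640

Base amounts from the schedule: elder abuse $68,400; residential burglary $41,800; false imprisonment $5,800.
Stacking rule: use the highest base only. Highest is elder abuse at $68,400. Combined base = $68,400.
Net percentage adjustment: +75% +35% = +110%. $68,400 × 2.1 = $143,640.
$143,640 is within the $900,000 maximum.
$143,640 is at or above the $5,000 minimum.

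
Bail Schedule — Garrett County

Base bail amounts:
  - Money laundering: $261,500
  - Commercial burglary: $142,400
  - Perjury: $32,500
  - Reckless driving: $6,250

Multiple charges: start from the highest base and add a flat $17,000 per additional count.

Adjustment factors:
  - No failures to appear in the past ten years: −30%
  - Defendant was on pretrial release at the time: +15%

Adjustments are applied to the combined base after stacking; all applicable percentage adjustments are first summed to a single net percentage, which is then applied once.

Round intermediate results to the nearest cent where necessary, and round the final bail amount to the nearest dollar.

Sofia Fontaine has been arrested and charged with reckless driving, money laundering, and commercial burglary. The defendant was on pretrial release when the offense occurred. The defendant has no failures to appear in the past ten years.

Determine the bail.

$251,175

Base amounts from the schedule: reckless driving $6,250; money laundering $261,500; commercial burglary $142,400.
Stacking rule: highest base plus $17,000 per additional charge. Highest is money laundering at $261,500; 2 additional charges → +$34,000. Combined base = $295,500.
Net percentage adjustment: −30% +15% = −15%. $295,500 × 0.85 = $251,175.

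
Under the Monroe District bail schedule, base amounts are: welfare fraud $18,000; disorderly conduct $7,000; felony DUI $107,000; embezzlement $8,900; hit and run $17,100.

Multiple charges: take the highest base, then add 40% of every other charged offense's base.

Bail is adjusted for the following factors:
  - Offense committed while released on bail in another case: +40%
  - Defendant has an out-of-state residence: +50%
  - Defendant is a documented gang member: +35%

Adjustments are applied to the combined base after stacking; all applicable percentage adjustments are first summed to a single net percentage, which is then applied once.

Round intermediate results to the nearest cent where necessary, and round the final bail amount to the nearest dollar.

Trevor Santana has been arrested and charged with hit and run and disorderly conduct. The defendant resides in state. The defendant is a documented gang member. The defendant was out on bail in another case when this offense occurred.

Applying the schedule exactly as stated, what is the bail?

$34,825

Base amounts from the schedule: hit and run $17,100; disorderly conduct $7,000.
Stacking rule: highest base plus 40% of each additional charge. Highest is hit and run at $17,100. Additional: $7,000 × 40% = $2,800. Combined base = $17,100 + $2,800 = $19,900.
Net percentage adjustment: +40% +35% = +75%. $19,900 × 1.75 = $34,825.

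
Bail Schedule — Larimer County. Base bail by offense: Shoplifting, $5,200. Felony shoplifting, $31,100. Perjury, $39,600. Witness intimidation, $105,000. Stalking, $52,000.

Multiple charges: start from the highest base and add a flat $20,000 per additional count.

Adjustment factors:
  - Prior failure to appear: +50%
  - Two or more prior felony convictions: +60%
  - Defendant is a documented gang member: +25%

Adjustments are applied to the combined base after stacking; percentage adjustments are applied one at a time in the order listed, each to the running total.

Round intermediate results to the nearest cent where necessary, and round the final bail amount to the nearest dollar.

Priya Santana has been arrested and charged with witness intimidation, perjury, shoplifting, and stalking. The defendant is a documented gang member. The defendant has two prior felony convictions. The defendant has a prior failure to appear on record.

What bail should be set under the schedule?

Base amounts from the schedule: witness intimidation $105,000; perjury $39,600; shoplifting $5,200; stalking $52,000.
Stacking rule: highest base plus $20,000 per additional charge. Highest is witness intimidation at $105,000; 3 additional charges → +$60,000. Combined base = $165,000.
Prior failure to appear (+50%): $165,000 × 1.5 = $247,500.
Two or more prior felony convictions (+60%): $247,500 × 1.6 = $396,000.
Defendant is a documented gang member (+25%): $396,000 × 1.25 = $495,000.

$495,000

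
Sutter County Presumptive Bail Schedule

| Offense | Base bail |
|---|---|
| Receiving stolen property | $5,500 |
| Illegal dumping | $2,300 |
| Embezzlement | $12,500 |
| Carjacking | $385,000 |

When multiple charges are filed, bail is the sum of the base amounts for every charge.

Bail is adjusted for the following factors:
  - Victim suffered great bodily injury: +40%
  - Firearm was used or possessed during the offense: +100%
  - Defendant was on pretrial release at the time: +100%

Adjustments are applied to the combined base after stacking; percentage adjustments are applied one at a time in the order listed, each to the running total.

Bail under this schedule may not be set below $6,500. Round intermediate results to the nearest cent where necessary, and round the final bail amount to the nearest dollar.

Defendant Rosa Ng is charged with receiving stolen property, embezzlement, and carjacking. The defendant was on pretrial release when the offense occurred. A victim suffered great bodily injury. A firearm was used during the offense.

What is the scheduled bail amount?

Base amounts from the schedule: receiving stolen property $5,500; embezzlement $12,500; carjacking $385,000.
Stacking rule: sum of all bases. $5,500 + $12,500 + $385,000 = $403,000.
Victim suffered great bodily injury (+40%): $403,000 × 1.4 = $564,200.
Firearm was used or possessed during the offense (+100%): $564,200 × 2 = $1,128,400.
Defendant was on pretrial release at the time (+100%): $1,128,400 × 2 = $2,256,800.
$2,256,800 is at or above the $6,500 minimum.

$2,256,800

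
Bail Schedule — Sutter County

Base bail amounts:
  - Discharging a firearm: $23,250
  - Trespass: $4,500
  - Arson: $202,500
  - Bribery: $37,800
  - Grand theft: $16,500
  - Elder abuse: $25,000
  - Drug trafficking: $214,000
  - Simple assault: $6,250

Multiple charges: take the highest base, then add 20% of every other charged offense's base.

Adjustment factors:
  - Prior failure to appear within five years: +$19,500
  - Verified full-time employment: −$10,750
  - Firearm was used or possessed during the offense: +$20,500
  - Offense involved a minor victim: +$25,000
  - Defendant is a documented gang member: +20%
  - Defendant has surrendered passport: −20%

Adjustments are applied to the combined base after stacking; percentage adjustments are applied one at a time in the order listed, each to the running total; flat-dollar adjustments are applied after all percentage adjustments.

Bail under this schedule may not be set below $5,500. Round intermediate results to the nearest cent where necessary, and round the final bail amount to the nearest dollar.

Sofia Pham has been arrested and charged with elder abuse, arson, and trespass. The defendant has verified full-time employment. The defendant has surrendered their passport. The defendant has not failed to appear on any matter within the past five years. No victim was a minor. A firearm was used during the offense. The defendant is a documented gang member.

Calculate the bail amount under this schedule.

$209,814

Base amounts from the schedule: elder abuse $25,000; arson $202,500; trespass $4,500.
Stacking rule: highest base plus 20% of each additional charge. Highest is arson at $202,500. Additional: $25,000 × 20% = $5,000; $4,500 × 20% = $900. Combined base = $202,500 + $5,900 = $208,400.
Defendant is a documented gang member (+20%): $208,400 × 1.2 = $250,080.
Defendant has surrendered passport (−20%): $250,080 × 0.8 = $200,064.
Verified full-time employment (−$10,750 flat): $200,064 − $10,750 = $189,314.
Firearm was used or possessed during the offense (+$20,500 flat): $189,314 + $20,500 = $209,814.
$209,814 is at or above the $5,500 minimum.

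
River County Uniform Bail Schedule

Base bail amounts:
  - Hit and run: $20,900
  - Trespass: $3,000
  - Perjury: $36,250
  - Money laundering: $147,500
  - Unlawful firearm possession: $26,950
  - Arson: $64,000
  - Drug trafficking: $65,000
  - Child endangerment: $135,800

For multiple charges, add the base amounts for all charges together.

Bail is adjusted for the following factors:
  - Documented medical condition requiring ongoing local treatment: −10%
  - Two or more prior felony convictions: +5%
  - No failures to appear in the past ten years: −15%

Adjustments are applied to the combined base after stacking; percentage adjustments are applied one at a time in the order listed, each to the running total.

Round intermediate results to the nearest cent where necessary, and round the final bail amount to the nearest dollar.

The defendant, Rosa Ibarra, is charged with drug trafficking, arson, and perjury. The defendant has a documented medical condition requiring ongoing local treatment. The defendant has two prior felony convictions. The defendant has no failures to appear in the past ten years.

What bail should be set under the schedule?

$132,737

Base amounts from the schedule: drug trafficking $65,000; arson $64,000; perjury $36,250.
Stacking rule: sum of all bases. $65,000 + $64,000 + $36,250 = $165,250.
Documented medical condition requiring ongoing local treatment (−10%): $165,250 × 0.9 = $148,725.
Two or more prior felony convictions (+5%): $148,725 × 1.05 = $156,161.25.
No failures to appear in the past ten years (−15%): $156,161.25 × 0.85 = $132,737.06.
Rounded to the nearest dollar: $132,737.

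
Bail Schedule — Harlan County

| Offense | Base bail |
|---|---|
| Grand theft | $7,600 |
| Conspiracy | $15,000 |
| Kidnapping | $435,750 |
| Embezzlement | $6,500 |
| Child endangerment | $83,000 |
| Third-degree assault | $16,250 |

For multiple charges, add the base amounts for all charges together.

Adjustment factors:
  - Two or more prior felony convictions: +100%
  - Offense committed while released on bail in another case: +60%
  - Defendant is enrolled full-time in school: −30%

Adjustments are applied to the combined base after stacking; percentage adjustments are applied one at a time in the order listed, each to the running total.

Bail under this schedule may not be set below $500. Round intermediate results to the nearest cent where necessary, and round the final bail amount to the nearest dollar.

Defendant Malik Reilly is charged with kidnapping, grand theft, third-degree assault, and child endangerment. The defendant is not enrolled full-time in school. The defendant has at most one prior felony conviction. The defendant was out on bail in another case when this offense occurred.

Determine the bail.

Base amounts from the schedule: kidnapping $435,750; grand theft $7,600; third-degree assault $16,250; child endangerment $83,000.
Stacking rule: sum of all bases. $435,750 + $7,600 + $16,250 + $83,000 = $542,600.
Offense committed while released on bail in another case (+60%): $542,600 × 1.6 = $868,160.
$868,160 is at or above the $500 minimum.

$868,160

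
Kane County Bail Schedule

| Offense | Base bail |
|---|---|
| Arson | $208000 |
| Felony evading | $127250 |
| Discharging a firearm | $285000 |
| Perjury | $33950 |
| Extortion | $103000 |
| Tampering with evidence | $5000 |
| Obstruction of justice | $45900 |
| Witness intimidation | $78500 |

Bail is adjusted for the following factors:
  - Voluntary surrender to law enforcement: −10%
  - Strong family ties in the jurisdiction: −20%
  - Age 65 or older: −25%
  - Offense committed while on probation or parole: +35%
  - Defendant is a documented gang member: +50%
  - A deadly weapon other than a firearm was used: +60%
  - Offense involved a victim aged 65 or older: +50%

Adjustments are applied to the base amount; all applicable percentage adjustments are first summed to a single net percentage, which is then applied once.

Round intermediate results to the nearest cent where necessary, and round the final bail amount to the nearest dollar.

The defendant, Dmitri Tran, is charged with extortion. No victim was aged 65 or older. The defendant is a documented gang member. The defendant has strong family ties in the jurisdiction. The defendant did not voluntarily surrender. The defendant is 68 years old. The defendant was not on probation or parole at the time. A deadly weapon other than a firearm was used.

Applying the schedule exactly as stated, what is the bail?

Base amounts from the schedule: extortion $103000.
Single charge. Combined base = $103000.
Net percentage adjustment: −20% −25% +50% +60% = +65%. $103000 × 1.65 = $169950.

$169950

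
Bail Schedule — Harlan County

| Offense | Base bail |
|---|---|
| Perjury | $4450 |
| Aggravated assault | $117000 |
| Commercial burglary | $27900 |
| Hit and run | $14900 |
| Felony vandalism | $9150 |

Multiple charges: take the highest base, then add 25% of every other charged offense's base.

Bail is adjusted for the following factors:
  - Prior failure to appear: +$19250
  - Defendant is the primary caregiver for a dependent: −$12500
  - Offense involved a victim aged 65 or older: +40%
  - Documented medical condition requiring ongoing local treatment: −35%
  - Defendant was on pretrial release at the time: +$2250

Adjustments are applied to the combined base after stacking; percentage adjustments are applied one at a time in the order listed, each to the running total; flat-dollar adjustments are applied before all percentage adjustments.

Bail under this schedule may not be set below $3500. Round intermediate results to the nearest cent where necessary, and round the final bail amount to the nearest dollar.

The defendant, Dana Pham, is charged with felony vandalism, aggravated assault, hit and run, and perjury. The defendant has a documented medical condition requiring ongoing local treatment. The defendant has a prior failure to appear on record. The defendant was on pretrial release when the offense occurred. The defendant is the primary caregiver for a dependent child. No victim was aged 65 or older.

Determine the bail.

Base amounts from the schedule: felony vandalism $9150; aggravated assault $117000; hit and run $14900; perjury $4450.
Stacking rule: highest base plus 25% of each additional charge. Highest is aggravated assault at $117000. Additional: $9150 × 25% = $2287.50; $14900 × 25% = $3725; $4450 × 25% = $1112.50. Combined base = $117000 + $7125 = $124125.
Prior failure to appear (+$19250 flat): $124125 + $19250 = $143375.
Defendant is the primary caregiver for a dependent (−$12500 flat): $143375 − $12500 = $130875.
Defendant was on pretrial release at the time (+$2250 flat): $130875 + $2250 = $133125.
Documented medical condition requiring ongoing local treatment (−35%): $133125 × 0.65 = $86531.25.
$86531.25 is at or above the $3500 minimum.
Rounded to the nearest dollar: $86531.

$86531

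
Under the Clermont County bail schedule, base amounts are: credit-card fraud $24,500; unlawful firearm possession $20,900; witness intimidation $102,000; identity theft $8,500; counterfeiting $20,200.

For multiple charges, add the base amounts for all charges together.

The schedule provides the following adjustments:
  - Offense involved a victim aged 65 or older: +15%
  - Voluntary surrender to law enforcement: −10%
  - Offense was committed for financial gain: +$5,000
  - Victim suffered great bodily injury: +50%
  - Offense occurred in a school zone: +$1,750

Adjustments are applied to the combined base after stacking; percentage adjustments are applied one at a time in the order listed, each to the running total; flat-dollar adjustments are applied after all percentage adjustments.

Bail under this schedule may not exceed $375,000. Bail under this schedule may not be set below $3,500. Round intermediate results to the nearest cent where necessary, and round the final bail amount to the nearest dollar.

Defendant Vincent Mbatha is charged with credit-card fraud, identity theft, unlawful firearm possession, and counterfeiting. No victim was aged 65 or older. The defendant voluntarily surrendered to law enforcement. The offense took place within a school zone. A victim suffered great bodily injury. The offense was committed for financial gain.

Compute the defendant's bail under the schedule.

$106,785

Base amounts from the schedule: credit-card fraud $24,500; identity theft $8,500; unlawful firearm possession $20,900; counterfeiting $20,200.
Stacking rule: sum of all bases. $24,500 + $8,500 + $20,900 + $20,200 = $74,100.
Voluntary surrender to law enforcement (−10%): $74,100 × 0.9 = $66,690.
Victim suffered great bodily injury (+50%): $66,690 × 1.5 = $100,035.
Offense was committed for financial gain (+$5,000 flat): $100,035 + $5,000 = $105,035.
Offense occurred in a school zone (+$1,750 flat): $105,035 + $1,750 = $106,785.
$106,785 is within the $375,000 maximum.
$106,785 is at or above the $3,500 minimum.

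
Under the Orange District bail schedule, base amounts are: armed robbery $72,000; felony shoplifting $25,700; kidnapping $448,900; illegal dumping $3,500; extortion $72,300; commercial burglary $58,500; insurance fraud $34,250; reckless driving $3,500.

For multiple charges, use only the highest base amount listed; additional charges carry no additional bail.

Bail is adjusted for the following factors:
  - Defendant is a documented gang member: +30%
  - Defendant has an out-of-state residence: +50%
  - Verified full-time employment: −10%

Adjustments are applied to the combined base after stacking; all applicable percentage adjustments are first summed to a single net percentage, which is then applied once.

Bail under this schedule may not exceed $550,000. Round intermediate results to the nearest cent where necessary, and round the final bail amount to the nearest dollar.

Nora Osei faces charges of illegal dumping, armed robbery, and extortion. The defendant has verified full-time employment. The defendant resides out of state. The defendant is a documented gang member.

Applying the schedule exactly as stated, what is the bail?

Base amounts from the schedule: illegal dumping $3,500; armed robbery $72,000; extortion $72,300.
Stacking rule: use the highest base only. Highest is extortion at $72,300. Combined base = $72,300.
Net percentage adjustment: +30% +50% −10% = +70%. $72,300 × 1.7 = $122,910.
$122,910 is within the $550,000 maximum.

$122,910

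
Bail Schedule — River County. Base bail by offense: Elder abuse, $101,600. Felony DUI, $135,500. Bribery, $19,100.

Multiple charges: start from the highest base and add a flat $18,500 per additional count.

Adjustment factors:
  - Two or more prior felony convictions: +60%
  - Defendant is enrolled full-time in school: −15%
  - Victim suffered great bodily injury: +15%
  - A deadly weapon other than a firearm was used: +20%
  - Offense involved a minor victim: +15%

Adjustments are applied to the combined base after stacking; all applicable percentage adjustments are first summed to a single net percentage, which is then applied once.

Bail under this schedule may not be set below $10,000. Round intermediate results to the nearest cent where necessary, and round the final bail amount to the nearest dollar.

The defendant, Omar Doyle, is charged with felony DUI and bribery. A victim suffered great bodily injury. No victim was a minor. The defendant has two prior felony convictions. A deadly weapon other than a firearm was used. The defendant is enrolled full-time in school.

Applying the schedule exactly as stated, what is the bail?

$277,200

Base amounts from the schedule: felony DUI $135,500; bribery $19,100.
Stacking rule: highest base plus $18,500 per additional charge. Highest is felony DUI at $135,500; 1 additional charge → +$18,500. Combined base = $154,000.
Net percentage adjustment: +60% −15% +15% +20% = +80%. $154,000 × 1.8 = $277,200.
$277,200 is at or above the $10,000 minimum.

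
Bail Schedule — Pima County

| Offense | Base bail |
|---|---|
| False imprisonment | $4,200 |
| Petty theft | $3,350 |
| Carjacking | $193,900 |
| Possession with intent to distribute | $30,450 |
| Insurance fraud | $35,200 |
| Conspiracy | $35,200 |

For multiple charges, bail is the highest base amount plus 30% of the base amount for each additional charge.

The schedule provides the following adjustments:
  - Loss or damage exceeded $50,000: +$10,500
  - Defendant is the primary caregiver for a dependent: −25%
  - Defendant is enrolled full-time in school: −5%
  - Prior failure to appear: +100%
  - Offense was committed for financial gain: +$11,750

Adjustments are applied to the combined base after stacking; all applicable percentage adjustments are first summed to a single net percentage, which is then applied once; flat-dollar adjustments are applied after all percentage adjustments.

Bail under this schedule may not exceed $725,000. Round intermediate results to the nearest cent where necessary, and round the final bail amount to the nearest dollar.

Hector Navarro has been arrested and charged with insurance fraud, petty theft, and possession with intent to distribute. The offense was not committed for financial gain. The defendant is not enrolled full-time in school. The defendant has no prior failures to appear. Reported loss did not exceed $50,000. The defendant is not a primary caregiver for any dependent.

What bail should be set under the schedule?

$45,340

Base amounts from the schedule: insurance fraud $35,200; petty theft $3,350; possession with intent to distribute $30,450.
Stacking rule: highest base plus 30% of each additional charge. Highest is insurance fraud at $35,200. Additional: $3,350 × 30% = $1,005; $30,450 × 30% = $9,135. Combined base = $35,200 + $10,140 = $45,340.
No adjustment factors apply to this defendant.
$45,340 is within the $725,000 maximum.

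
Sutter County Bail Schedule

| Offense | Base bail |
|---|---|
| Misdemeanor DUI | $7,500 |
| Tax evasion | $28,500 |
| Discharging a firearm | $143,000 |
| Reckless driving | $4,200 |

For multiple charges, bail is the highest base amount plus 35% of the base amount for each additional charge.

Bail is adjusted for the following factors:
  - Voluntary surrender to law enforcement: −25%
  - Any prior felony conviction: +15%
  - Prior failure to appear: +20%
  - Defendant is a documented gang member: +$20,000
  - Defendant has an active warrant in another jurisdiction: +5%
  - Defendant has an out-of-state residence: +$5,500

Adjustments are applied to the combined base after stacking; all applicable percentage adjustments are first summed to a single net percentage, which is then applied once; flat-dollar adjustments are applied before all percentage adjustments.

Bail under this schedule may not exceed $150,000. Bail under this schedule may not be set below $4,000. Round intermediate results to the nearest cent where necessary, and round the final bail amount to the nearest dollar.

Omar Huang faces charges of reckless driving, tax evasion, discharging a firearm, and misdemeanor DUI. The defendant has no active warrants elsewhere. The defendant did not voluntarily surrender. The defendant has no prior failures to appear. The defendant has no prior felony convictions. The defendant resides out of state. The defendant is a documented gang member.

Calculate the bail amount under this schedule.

$150,000

Base amounts from the schedule: reckless driving $4,200; tax evasion $28,500; discharging a firearm $143,000; misdemeanor DUI $7,500.
Stacking rule: highest base plus 35% of each additional charge. Highest is discharging a firearm at $143,000. Additional: $4,200 × 35% = $1,470; $28,500 × 35% = $9,975; $7,500 × 35% = $2,625. Combined base = $143,000 + $14,070 = $157,070.
Defendant is a documented gang member (+$20,000 flat): $157,070 + $20,000 = $177,070.
Defendant has an out-of-state residence (+$5,500 flat): $177,070 + $5,500 = $182,570.
Result $182,570 exceeds the maximum of $150,000; bail is capped at $150,000.
$150,000 is at or above the $4,000 minimum.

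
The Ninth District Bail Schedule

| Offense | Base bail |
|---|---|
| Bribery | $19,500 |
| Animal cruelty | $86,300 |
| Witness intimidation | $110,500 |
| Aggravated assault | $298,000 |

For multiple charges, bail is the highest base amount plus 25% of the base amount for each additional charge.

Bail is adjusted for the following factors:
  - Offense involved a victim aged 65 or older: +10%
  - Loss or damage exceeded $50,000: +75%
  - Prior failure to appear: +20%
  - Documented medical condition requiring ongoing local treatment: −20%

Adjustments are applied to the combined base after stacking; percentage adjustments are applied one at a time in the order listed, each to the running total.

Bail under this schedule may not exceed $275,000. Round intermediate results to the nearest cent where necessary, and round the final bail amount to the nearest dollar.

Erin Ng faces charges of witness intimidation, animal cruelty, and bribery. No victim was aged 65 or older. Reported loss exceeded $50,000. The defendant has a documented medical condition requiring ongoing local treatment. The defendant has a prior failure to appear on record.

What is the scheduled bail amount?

Base amounts from the schedule: witness intimidation $110,500; animal cruelty $86,300; bribery $19,500.
Stacking rule: highest base plus 25% of each additional charge. Highest is witness intimidation at $110,500. Additional: $86,300 × 25% = $21,575; $19,500 × 25% = $4,875. Combined base = $110,500 + $26,450 = $136,950.
Loss or damage exceeded $50,000 (+75%): $136,950 × 1.75 = $239,662.50.
Prior failure to appear (+20%): $239,662.50 × 1.2 = $287,595.
Documented medical condition requiring ongoing local treatment (−20%): $287,595 × 0.8 = $230,076.
$230,076 is within the $275,000 maximum.

$230,076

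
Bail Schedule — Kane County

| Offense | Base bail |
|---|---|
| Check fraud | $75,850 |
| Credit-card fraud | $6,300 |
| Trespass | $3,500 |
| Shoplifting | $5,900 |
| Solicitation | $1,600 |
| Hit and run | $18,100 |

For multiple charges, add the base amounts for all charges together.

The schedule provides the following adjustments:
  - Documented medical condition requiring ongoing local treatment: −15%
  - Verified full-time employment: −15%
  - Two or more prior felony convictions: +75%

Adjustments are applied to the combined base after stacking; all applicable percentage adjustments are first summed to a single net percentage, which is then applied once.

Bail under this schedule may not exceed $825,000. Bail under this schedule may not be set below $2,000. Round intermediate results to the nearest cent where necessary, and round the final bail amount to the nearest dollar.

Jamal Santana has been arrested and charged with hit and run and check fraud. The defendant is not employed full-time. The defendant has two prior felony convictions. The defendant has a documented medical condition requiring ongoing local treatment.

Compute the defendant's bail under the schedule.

Base amounts from the schedule: hit and run $18,100; check fraud $75,850.
Stacking rule: sum of all bases. $18,100 + $75,850 = $93,950.
Net percentage adjustment: −15% +75% = +60%. $93,950 × 1.6 = $150,320.
$150,320 is within the $825,000 maximum.
$150,320 is at or above the $2,000 minimum.

$150,320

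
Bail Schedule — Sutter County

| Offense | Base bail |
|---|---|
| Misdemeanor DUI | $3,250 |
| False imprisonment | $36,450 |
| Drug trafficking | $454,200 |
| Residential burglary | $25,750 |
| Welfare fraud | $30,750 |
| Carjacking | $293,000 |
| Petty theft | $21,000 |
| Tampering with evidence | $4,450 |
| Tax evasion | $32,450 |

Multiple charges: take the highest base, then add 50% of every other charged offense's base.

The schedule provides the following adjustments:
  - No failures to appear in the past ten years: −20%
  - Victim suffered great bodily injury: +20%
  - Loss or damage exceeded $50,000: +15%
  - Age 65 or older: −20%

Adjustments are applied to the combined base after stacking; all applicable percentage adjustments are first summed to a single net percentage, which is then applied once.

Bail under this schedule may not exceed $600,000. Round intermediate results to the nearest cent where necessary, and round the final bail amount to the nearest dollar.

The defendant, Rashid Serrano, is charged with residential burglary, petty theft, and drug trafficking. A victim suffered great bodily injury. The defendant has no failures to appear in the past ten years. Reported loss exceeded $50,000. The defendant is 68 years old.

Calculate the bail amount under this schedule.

Base amounts from the schedule: residential burglary $25,750; petty theft $21,000; drug trafficking $454,200.
Stacking rule: highest base plus 50% of each additional charge. Highest is drug trafficking at $454,200. Additional: $25,750 × 50% = $12,875; $21,000 × 50% = $10,500. Combined base = $454,200 + $23,375 = $477,575.
Net percentage adjustment: −20% +20% +15% −20% = −5%. $477,575 × 0.95 = $453,696.25.
$453,696.25 is within the $600,000 maximum.
Rounded to the nearest dollar: $453,696.

$453,696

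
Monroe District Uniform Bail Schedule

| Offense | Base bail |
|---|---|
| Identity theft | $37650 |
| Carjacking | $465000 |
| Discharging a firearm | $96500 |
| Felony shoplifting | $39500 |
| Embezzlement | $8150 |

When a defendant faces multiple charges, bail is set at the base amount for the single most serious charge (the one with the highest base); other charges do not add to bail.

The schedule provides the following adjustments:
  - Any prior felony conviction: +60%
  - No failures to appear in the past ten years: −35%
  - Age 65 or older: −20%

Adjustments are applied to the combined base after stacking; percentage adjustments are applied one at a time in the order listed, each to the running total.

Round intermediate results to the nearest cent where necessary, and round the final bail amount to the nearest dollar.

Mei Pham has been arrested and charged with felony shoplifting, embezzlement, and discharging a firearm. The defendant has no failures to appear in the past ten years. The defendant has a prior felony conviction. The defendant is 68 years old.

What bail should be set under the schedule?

Base amounts from the schedule: felony shoplifting $39500; embezzlement $8150; discharging a firearm $96500.
Stacking rule: use the highest base only. Highest is discharging a firearm at $96500. Combined base = $96500.
Any prior felony conviction (+60%): $96500 × 1.6 = $154400.
No failures to appear in the past ten years (−35%): $154400 × 0.65 = $100360.
Age 65 or older (−20%): $100360 × 0.8 = $80288.

$80288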